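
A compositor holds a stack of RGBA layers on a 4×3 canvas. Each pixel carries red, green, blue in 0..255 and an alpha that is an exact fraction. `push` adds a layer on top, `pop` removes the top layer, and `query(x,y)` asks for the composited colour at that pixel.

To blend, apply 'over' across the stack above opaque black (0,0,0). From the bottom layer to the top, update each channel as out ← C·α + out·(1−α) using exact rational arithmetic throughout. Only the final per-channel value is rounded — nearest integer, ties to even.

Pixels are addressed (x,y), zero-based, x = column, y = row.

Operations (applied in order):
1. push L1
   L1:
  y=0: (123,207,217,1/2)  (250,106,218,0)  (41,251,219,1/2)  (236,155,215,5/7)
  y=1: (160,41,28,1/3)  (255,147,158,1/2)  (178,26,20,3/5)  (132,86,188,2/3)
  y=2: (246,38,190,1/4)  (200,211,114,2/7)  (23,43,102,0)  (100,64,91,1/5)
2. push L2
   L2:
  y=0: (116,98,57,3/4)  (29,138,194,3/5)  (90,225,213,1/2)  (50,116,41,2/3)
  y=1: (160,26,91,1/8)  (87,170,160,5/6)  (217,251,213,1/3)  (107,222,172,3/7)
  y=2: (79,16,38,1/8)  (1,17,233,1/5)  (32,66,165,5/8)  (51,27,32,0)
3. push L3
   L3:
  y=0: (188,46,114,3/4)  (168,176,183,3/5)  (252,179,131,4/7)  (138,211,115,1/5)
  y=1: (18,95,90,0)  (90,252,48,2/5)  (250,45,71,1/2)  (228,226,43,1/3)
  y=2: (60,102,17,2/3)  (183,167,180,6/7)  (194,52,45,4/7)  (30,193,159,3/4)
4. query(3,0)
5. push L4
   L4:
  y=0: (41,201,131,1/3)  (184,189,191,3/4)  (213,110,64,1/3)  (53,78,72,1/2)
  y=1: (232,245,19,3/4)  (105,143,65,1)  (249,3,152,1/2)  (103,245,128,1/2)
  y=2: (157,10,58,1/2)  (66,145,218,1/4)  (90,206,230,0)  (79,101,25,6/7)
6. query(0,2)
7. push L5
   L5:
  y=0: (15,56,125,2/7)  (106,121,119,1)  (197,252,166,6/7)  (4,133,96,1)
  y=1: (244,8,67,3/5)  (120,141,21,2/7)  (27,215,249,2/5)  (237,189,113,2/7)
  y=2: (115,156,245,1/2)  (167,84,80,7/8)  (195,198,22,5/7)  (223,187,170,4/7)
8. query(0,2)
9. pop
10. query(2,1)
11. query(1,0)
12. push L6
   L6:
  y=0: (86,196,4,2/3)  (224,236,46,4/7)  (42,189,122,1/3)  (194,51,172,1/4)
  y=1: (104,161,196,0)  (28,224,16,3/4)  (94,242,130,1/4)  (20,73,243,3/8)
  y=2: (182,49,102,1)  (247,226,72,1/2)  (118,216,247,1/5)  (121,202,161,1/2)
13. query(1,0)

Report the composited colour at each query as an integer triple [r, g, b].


query (3,0) [L1,L2,L3] — begin 0,0,0
after L1 α=5/7: [1180/7, 775/7, 1075/7]
after L2 α=2/3: [1880/21, 2399/21, 1649/21]
after L3 α=1/5: [10418/105, 14027/105, 9011/105]
→ [99, 134, 86]

query (0,2) [L1,L2,L3,L4] — begin 0,0,0
+L1 (α=1/4) → [123/2, 19/2, 95/2]
+L2 (α=1/8) → [1019/16, 165/16, 741/16]
+L3 (α=2/3) → [2939/48, 1143/16, 1285/48]
+L4 (α=1/2) → [10475/96, 1303/32, 4069/96]
rounded: [109, 41, 42]

(0,2) stack=L1,L2,L3,L4,L5; from [0,0,0]:
+L1 (α=1/4) → [123/2, 19/2, 95/2]
+L2 (α=1/8) → [1019/16, 165/16, 741/16]
+L3 (α=2/3) → [2939/48, 1143/16, 1285/48]
+L4 (α=1/2) → [10475/96, 1303/32, 4069/96]
+L5 (α=1/2) → [21515/192, 6295/64, 27589/192]
→ [112, 98, 144]

(2,1) stack=L1,L2,L3,L4; from [0,0,0]:
L1 α=3/5: [534/5, 78/5, 12]
L2 α=1/3: [2153/15, 1411/15, 79]
L3 α=1/2: [5903/30, 1043/15, 75]
L4 α=1/2: [13373/60, 544/15, 227/2]
→ [223, 36, 114]

(1,0) stack=L1,L2,L3,L4; from [0,0,0]:
after L1 α=0: [0, 0, 0]
after L2 α=3/5: [87/5, 414/5, 582/5]
after L3 α=3/5: [2694/25, 3468/25, 3909/25]
after L4 α=3/4: [8247/50, 17643/100, 9117/50]
→ [165, 176, 182]

(1,0) stack=L1,L2,L3,L4,L6; from [0,0,0]:
+L1 (α=0) → [0, 0, 0]
+L2 (α=3/5) → [87/5, 414/5, 582/5]
+L3 (α=3/5) → [2694/25, 3468/25, 3909/25]
+L4 (α=3/4) → [8247/50, 17643/100, 9117/50]
+L6 (α=4/7) → [69541/350, 21047/100, 36551/350]
= [199, 210, 104]


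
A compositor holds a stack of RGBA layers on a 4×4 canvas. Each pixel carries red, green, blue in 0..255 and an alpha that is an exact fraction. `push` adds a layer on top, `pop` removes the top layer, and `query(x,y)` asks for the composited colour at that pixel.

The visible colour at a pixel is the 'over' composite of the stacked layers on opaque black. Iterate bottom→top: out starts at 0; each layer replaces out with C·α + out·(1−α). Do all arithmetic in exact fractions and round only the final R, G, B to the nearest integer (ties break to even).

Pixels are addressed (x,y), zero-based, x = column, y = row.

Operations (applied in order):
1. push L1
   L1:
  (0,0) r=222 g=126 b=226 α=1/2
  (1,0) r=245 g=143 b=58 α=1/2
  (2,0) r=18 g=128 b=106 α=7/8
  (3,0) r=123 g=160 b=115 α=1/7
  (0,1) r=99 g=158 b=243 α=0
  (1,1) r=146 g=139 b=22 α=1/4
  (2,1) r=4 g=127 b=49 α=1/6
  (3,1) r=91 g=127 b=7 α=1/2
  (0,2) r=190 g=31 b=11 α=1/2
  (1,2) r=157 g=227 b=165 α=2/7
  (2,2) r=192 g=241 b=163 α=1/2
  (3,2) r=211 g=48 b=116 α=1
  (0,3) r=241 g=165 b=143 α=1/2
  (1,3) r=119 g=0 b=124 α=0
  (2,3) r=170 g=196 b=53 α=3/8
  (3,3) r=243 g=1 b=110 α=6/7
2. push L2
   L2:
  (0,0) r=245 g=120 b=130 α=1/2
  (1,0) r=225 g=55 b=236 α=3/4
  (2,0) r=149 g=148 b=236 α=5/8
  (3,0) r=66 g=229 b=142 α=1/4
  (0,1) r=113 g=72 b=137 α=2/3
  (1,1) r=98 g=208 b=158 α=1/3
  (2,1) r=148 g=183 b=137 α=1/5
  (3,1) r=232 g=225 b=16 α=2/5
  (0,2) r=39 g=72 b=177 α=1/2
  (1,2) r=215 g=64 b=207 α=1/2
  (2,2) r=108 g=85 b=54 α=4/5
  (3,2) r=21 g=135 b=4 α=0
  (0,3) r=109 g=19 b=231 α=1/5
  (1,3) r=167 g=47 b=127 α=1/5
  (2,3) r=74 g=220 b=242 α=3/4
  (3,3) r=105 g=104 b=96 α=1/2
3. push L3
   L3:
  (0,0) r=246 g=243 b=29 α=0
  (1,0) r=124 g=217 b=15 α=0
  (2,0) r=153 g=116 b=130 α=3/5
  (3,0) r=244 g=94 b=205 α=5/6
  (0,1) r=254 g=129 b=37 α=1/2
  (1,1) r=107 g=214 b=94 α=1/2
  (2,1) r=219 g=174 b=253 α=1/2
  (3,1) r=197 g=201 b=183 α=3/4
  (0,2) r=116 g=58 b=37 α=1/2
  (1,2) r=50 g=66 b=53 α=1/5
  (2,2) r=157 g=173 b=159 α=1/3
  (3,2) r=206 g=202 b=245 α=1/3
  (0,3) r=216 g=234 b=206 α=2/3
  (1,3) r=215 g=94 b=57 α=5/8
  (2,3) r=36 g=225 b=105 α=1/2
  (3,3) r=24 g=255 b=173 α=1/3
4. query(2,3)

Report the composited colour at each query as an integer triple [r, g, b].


at x=2,y=3 over L1,L2,L3:
+L1 (α=3/8) → [255/4, 147/2, 159/8]
+L2 (α=3/4) → [1143/16, 1467/8, 5967/32]
+L3 (α=1/2) → [1719/32, 3267/16, 9327/64]
= [54, 204, 146]


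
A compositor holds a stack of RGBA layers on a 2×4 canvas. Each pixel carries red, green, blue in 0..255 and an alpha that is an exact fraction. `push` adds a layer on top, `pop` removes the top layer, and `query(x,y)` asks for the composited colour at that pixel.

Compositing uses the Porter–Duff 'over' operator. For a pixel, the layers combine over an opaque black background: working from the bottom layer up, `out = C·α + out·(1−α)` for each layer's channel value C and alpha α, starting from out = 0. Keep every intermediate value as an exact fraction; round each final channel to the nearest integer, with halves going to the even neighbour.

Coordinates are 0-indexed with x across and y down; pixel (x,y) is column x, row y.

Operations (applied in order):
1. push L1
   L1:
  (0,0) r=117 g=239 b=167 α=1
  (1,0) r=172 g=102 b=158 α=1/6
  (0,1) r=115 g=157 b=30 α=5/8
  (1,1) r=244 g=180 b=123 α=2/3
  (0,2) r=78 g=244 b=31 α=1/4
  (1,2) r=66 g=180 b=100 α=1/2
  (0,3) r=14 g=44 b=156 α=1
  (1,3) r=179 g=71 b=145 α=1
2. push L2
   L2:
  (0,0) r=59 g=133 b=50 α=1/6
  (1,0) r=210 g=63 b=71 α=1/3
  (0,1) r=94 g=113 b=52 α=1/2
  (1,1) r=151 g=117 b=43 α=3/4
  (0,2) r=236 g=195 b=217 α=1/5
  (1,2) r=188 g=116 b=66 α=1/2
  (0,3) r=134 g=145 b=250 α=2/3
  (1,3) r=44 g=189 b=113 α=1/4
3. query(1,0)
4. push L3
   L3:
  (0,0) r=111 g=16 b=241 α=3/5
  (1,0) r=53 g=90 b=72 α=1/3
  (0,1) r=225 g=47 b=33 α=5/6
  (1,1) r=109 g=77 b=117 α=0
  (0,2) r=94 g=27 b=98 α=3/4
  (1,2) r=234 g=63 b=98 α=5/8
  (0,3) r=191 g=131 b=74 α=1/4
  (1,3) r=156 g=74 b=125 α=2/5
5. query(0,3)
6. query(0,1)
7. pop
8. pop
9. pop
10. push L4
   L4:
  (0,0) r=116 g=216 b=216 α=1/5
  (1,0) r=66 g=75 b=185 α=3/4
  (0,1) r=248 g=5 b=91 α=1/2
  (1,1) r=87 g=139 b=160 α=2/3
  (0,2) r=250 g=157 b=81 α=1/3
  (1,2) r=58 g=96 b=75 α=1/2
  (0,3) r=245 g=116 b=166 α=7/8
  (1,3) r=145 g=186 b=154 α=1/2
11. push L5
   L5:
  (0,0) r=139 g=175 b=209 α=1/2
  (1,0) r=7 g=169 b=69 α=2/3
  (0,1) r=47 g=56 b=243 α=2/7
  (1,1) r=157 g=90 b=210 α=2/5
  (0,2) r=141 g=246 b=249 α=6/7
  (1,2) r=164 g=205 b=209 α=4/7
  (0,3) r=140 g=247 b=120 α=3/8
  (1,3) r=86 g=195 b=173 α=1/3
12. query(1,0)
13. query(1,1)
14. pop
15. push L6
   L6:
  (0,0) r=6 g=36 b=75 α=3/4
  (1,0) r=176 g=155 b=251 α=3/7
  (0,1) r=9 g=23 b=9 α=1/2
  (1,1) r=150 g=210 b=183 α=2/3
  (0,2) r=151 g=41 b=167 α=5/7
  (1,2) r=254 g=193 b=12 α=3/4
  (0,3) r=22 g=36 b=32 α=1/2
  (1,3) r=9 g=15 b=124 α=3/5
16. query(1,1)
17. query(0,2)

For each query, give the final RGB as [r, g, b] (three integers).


(1,0) stack=L1,L2; from [0,0,0]:
after L1 α=1/6: [86/3, 17, 79/3]
after L2 α=1/3: [802/9, 97/3, 371/9]
→ [89, 32, 41]

query (0,3) [L1,L2,L3] — begin 0,0,0
L1 α=1: [14, 44, 156]
L2 α=2/3: [94, 334/3, 656/3]
L3 α=1/4: [473/4, 465/4, 365/2]
rounded: [118, 116, 182]

at x=0,y=1 over L1,L2,L3:
after L1 α=5/8: [575/8, 785/8, 75/4]
after L2 α=1/2: [1327/16, 1689/16, 283/8]
after L3 α=5/6: [19327/96, 5449/96, 1603/48]
= [201, 57, 33]

(1,0) stack=L4,L5; from [0,0,0]:
L4 α=3/4: [99/2, 225/4, 555/4]
L5 α=2/3: [127/6, 1577/12, 369/4]
rounded: [21, 131, 92]

query (1,1) [L4,L5] — begin 0,0,0
after L4 α=2/3: [58, 278/3, 320/3]
after L5 α=2/5: [488/5, 458/5, 148]
rounded: [98, 92, 148]

at x=1,y=1 over L4,L6:
L4 α=2/3: [58, 278/3, 320/3]
L6 α=2/3: [358/3, 1538/9, 1418/9]
→ [119, 171, 158]

at x=0,y=2 over L4,L6:
L4 α=1/3: [250/3, 157/3, 27]
L6 α=5/7: [395/3, 929/21, 127]
rounded: [132, 44, 127]


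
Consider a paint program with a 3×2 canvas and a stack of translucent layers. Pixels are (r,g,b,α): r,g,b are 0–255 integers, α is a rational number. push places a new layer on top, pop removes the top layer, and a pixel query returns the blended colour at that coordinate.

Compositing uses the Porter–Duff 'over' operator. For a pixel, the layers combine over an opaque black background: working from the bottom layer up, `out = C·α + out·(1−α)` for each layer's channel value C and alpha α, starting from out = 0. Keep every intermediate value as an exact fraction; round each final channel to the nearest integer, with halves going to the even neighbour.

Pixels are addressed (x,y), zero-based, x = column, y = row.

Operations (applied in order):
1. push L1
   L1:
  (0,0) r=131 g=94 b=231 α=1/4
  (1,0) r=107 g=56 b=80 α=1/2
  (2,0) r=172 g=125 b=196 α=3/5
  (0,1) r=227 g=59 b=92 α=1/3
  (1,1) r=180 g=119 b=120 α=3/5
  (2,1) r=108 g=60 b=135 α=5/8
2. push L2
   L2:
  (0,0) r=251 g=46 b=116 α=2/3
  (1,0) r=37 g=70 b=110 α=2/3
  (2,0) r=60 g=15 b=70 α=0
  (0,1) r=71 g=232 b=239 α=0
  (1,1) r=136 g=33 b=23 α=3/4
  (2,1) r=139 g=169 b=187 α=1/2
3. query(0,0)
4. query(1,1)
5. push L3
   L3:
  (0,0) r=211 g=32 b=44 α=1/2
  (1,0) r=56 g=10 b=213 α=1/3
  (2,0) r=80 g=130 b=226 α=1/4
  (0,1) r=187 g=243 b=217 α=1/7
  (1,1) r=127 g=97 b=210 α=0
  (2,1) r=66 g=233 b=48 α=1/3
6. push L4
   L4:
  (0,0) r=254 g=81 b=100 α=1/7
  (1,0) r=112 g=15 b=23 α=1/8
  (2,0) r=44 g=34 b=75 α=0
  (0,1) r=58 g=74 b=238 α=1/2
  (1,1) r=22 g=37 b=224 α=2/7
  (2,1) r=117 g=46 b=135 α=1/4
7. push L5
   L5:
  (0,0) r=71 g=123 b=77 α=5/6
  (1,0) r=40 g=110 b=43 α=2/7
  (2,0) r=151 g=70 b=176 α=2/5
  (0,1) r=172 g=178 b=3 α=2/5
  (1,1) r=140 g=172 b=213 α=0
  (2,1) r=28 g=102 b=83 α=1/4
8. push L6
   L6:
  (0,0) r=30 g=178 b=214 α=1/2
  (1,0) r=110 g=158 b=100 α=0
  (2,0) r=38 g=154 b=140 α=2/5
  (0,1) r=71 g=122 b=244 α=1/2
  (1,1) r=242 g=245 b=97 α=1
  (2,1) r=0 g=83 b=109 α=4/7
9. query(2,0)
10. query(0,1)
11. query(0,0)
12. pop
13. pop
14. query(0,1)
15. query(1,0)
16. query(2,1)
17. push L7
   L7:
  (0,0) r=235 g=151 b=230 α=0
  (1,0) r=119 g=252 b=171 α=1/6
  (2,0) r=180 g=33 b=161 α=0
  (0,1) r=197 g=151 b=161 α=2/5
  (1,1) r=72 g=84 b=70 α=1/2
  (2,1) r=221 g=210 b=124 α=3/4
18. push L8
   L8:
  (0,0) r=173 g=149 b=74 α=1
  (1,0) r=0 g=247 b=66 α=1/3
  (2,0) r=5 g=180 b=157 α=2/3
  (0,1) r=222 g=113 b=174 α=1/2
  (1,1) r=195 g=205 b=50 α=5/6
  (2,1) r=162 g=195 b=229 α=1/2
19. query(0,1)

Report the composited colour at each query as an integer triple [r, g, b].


at x=0,y=0 over L1,L2:
after L1 α=1/4: [131/4, 47/2, 231/4]
after L2 α=2/3: [713/4, 77/2, 1159/12]
= [178, 38, 97]

at x=1,y=1 over L1,L2:
after L1 α=3/5: [108, 357/5, 72]
after L2 α=3/4: [129, 213/5, 141/4]
→ [129, 43, 35]

(2,0) stack=L1,L2,L3,L4,L5,L6; from [0,0,0]:
+L1 (α=3/5) → [516/5, 75, 588/5]
+L2 (α=0) → [516/5, 75, 588/5]
+L3 (α=1/4) → [487/5, 355/4, 1447/10]
+L4 (α=0) → [487/5, 355/4, 1447/10]
+L5 (α=2/5) → [2971/25, 325/4, 7861/50]
+L6 (α=2/5) → [10813/125, 2207/20, 37583/250]
rounded: [87, 110, 150]

(0,1) stack=L1,L2,L3,L4,L5,L6; from [0,0,0]:
+L1 (α=1/3) → [227/3, 59/3, 92/3]
+L2 (α=0) → [227/3, 59/3, 92/3]
+L3 (α=1/7) → [641/7, 361/7, 401/7]
+L4 (α=1/2) → [1047/14, 879/14, 2067/14]
+L5 (α=2/5) → [7957/70, 7621/70, 1257/14]
+L6 (α=1/2) → [12927/140, 16161/140, 4673/28]
= [92, 115, 167]

at x=0,y=0 over L1,L2,L3,L4,L5,L6:
after L1 α=1/4: [131/4, 47/2, 231/4]
after L2 α=2/3: [713/4, 77/2, 1159/12]
after L3 α=1/2: [1557/8, 141/4, 1687/24]
after L4 α=1/7: [5687/28, 585/14, 2087/28]
after L5 α=5/6: [5209/56, 3065/28, 4289/56]
after L6 α=1/2: [6889/112, 8049/56, 16273/112]
= [62, 144, 145]

(0,1) stack=L1,L2,L3,L4; from [0,0,0]:
after L1 α=1/3: [227/3, 59/3, 92/3]
after L2 α=0: [227/3, 59/3, 92/3]
after L3 α=1/7: [641/7, 361/7, 401/7]
after L4 α=1/2: [1047/14, 879/14, 2067/14]
→ [75, 63, 148]

query (1,0) [L1,L2,L3,L4] — begin 0,0,0
+L1 (α=1/2) → [107/2, 28, 40]
+L2 (α=2/3) → [85/2, 56, 260/3]
+L3 (α=1/3) → [47, 122/3, 1159/9]
+L4 (α=1/8) → [441/8, 899/24, 1040/9]
= [55, 37, 116]

query (2,1) [L1,L2,L3,L4] — begin 0,0,0
after L1 α=5/8: [135/2, 75/2, 675/8]
after L2 α=1/2: [413/4, 413/4, 2171/16]
after L3 α=1/3: [545/6, 293/2, 2555/24]
after L4 α=1/4: [779/8, 971/8, 3635/32]
= [97, 121, 114]

at x=0,y=1 over L1,L2,L3,L4,L7,L8:
after L1 α=1/3: [227/3, 59/3, 92/3]
after L2 α=0: [227/3, 59/3, 92/3]
after L3 α=1/7: [641/7, 361/7, 401/7]
after L4 α=1/2: [1047/14, 879/14, 2067/14]
after L7 α=2/5: [8657/70, 1373/14, 10709/70]
after L8 α=1/2: [24197/140, 2955/28, 22889/140]
= [173, 106, 163]


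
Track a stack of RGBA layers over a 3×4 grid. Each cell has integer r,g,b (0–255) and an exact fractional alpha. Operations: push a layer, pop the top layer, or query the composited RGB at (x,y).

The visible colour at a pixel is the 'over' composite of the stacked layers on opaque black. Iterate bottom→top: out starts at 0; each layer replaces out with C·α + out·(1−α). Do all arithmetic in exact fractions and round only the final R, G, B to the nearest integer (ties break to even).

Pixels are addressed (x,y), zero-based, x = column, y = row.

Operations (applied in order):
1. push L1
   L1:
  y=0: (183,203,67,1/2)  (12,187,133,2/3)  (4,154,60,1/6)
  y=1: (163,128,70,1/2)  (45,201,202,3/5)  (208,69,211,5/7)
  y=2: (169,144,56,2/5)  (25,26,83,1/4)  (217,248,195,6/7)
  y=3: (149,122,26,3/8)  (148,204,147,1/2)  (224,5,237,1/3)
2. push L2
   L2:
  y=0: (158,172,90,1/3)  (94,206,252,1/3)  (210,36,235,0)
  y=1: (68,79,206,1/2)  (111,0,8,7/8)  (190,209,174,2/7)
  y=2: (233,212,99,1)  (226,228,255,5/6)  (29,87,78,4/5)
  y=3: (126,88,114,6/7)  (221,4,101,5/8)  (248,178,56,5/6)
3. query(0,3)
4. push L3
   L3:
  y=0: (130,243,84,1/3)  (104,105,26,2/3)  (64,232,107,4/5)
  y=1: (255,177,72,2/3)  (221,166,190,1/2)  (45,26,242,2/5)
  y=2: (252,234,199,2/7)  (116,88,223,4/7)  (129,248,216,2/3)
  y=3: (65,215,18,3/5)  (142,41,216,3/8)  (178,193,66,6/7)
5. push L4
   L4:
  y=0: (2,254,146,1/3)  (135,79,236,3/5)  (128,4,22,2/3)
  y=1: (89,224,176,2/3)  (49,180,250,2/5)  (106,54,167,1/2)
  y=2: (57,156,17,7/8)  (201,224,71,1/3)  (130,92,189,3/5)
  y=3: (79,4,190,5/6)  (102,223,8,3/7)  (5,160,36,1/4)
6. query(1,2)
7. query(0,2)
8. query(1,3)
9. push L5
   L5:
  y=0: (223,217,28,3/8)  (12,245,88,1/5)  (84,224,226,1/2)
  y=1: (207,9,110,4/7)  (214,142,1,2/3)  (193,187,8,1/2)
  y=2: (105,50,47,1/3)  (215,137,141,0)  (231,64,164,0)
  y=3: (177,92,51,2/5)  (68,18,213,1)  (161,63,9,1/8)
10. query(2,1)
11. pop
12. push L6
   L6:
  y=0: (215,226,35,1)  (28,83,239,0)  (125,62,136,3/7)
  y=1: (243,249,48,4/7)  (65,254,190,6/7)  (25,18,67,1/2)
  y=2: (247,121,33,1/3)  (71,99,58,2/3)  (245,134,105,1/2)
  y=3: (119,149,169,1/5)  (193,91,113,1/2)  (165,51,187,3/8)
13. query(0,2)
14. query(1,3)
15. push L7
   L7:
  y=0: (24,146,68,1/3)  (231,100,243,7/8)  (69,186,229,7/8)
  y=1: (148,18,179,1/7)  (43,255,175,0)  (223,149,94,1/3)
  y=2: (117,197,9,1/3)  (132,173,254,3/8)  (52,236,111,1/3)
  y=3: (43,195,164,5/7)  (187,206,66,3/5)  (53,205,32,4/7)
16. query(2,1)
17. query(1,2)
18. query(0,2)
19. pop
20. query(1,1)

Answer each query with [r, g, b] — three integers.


(0,3) stack=L1,L2; from [0,0,0]:
after L1 α=3/8: [447/8, 183/4, 39/4]
after L2 α=6/7: [6495/56, 2295/28, 2775/28]
rounded: [116, 82, 99]

query (1,2) [L1,L2,L3,L4] — begin 0,0,0
L1 α=1/4: [25/4, 13/2, 83/4]
L2 α=5/6: [1515/8, 2293/12, 5183/24]
L3 α=4/7: [8257/56, 3701/28, 12319/56]
L4 α=1/3: [13885/84, 2279/14, 4769/28]
= [165, 163, 170]

query (0,2) [L1,L2,L3,L4] — begin 0,0,0
L1 α=2/5: [338/5, 288/5, 112/5]
L2 α=1: [233, 212, 99]
L3 α=2/7: [1669/7, 1528/7, 893/7]
L4 α=7/8: [2231/28, 2293/14, 863/28]
rounded: [80, 164, 31]

(1,3) stack=L1,L2,L3,L4; from [0,0,0]:
after L1 α=1/2: [74, 102, 147/2]
after L2 α=5/8: [1327/8, 163/4, 1451/16]
after L3 α=3/8: [10043/64, 1307/32, 17623/128]
after L4 α=3/7: [14939/112, 6659/56, 18391/224]
= [133, 119, 82]

(2,1) stack=L1,L2,L3,L4,L5; from [0,0,0]:
after L1 α=5/7: [1040/7, 345/7, 1055/7]
after L2 α=2/7: [7860/49, 4651/49, 7711/49]
after L3 α=2/5: [5598/49, 16501/245, 46849/245]
after L4 α=1/2: [5396/49, 29731/490, 43882/245]
after L5 α=1/2: [14853/98, 121361/980, 22921/245]
= [152, 124, 94]

(0,2) stack=L1,L2,L3,L4,L6; from [0,0,0]:
L1 α=2/5: [338/5, 288/5, 112/5]
L2 α=1: [233, 212, 99]
L3 α=2/7: [1669/7, 1528/7, 893/7]
L4 α=7/8: [2231/28, 2293/14, 863/28]
L6 α=1/3: [5689/42, 3140/21, 1325/42]
= [135, 150, 32]

at x=1,y=3 over L1,L2,L3,L4,L6:
L1 α=1/2: [74, 102, 147/2]
L2 α=5/8: [1327/8, 163/4, 1451/16]
L3 α=3/8: [10043/64, 1307/32, 17623/128]
L4 α=3/7: [14939/112, 6659/56, 18391/224]
L6 α=1/2: [36555/224, 11755/112, 43703/448]
→ [163, 105, 98]

query (2,1) [L1,L2,L3,L4,L6,L7] — begin 0,0,0
after L1 α=5/7: [1040/7, 345/7, 1055/7]
after L2 α=2/7: [7860/49, 4651/49, 7711/49]
after L3 α=2/5: [5598/49, 16501/245, 46849/245]
after L4 α=1/2: [5396/49, 29731/490, 43882/245]
after L6 α=1/2: [6621/98, 38551/980, 60297/490]
after L7 α=1/3: [17548/147, 37187/490, 83327/735]
→ [119, 76, 113]

(1,2) stack=L1,L2,L3,L4,L6,L7; from [0,0,0]:
after L1 α=1/4: [25/4, 13/2, 83/4]
after L2 α=5/6: [1515/8, 2293/12, 5183/24]
after L3 α=4/7: [8257/56, 3701/28, 12319/56]
after L4 α=1/3: [13885/84, 2279/14, 4769/28]
after L6 α=2/3: [25813/252, 5051/42, 8017/84]
after L7 α=3/8: [228857/2016, 47053/336, 104093/672]
→ [114, 140, 155]

(0,2) stack=L1,L2,L3,L4,L6,L7; from [0,0,0]:
after L1 α=2/5: [338/5, 288/5, 112/5]
after L2 α=1: [233, 212, 99]
after L3 α=2/7: [1669/7, 1528/7, 893/7]
after L4 α=7/8: [2231/28, 2293/14, 863/28]
after L6 α=1/3: [5689/42, 3140/21, 1325/42]
after L7 α=1/3: [8146/63, 10417/63, 1514/63]
= [129, 165, 24]

at x=1,y=1 over L1,L2,L3,L4,L6:
+L1 (α=3/5) → [27, 603/5, 606/5]
+L2 (α=7/8) → [201/2, 603/40, 443/20]
+L3 (α=1/2) → [643/4, 7243/80, 4243/40]
+L4 (α=2/5) → [2321/20, 50529/400, 32729/200]
+L6 (α=6/7) → [10121/140, 660129/2800, 37247/200]
rounded: [72, 236, 186]


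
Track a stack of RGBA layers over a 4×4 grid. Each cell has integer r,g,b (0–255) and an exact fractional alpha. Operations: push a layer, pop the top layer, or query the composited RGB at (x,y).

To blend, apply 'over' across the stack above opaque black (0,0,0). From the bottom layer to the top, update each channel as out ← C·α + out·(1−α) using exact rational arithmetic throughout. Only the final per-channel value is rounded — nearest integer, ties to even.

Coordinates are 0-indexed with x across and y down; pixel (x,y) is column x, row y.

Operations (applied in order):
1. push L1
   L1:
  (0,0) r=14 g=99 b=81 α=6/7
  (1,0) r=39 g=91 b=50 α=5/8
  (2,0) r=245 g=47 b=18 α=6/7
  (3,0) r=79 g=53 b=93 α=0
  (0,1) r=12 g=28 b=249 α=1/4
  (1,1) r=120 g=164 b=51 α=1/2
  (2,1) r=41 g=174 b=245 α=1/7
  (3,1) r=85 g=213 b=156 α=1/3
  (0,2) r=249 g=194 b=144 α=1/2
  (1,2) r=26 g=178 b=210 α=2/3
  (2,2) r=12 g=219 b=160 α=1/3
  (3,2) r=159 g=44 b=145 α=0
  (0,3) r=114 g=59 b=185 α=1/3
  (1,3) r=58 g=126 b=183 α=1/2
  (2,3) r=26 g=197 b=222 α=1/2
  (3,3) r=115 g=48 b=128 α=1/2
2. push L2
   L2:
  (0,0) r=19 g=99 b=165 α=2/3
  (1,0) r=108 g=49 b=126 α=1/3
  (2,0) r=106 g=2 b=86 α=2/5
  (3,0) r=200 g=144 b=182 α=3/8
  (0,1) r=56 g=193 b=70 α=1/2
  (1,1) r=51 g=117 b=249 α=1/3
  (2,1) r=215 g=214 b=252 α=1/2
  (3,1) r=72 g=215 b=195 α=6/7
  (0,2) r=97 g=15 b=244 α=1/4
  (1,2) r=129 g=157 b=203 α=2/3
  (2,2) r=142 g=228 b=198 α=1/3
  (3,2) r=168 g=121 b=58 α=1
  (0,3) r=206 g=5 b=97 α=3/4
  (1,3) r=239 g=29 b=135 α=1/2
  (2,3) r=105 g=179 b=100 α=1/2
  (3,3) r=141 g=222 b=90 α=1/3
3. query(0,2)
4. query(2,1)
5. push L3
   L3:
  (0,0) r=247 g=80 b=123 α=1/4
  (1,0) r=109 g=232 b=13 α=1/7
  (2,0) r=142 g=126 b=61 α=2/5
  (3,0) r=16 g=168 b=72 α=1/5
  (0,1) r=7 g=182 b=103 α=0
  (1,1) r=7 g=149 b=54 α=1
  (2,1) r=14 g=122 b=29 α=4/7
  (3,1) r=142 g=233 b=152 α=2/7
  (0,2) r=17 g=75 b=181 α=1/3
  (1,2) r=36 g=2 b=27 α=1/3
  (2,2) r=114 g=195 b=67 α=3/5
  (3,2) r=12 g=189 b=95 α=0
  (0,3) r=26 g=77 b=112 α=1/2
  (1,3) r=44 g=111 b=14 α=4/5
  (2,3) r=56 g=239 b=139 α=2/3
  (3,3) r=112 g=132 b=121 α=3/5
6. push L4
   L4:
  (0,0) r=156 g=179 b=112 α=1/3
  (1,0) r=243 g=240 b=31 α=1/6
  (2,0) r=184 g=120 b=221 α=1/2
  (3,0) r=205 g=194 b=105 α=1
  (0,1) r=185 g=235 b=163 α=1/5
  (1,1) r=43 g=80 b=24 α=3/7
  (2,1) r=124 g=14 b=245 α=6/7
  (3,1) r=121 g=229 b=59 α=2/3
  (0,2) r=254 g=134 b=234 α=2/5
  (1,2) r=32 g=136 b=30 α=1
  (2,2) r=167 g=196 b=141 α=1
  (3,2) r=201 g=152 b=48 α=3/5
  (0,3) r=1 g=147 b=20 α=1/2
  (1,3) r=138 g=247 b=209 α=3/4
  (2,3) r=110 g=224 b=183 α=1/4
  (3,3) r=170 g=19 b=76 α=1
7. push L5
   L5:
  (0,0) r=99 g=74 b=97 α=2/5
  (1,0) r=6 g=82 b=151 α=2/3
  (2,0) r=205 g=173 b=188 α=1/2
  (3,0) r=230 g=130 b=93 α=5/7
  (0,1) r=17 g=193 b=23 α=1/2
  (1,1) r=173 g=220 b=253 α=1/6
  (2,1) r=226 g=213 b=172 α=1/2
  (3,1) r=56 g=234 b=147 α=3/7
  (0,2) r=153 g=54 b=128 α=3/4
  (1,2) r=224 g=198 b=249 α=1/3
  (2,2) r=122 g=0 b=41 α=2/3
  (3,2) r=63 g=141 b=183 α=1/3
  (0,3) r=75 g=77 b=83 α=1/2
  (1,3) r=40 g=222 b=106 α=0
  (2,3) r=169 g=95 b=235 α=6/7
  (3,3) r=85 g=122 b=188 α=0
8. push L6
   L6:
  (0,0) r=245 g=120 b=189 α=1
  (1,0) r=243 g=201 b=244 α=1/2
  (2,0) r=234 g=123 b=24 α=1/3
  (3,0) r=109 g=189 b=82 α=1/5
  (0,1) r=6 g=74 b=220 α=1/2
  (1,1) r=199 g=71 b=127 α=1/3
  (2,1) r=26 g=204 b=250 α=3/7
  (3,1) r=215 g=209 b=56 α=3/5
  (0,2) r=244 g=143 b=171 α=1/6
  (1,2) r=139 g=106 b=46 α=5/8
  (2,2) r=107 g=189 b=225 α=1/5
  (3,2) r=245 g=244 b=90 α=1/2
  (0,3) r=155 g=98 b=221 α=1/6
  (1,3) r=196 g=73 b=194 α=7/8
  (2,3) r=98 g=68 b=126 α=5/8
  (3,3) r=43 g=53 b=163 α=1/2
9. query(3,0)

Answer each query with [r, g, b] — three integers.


(0,2) stack=L1,L2; from [0,0,0]:
after L1 α=1/2: [249/2, 97, 72]
after L2 α=1/4: [941/8, 153/2, 115]
→ [118, 76, 115]

at x=2,y=1 over L1,L2:
after L1 α=1/7: [41/7, 174/7, 35]
after L2 α=1/2: [773/7, 836/7, 287/2]
rounded: [110, 119, 144]

(3,0) stack=L1,L2,L3,L4,L5,L6; from [0,0,0]:
after L1 α=0: [0, 0, 0]
after L2 α=3/8: [75, 54, 273/4]
after L3 α=1/5: [316/5, 384/5, 69]
after L4 α=1: [205, 194, 105]
after L5 α=5/7: [1560/7, 1038/7, 675/7]
after L6 α=1/5: [7003/35, 1095/7, 3274/35]
rounded: [200, 156, 94]


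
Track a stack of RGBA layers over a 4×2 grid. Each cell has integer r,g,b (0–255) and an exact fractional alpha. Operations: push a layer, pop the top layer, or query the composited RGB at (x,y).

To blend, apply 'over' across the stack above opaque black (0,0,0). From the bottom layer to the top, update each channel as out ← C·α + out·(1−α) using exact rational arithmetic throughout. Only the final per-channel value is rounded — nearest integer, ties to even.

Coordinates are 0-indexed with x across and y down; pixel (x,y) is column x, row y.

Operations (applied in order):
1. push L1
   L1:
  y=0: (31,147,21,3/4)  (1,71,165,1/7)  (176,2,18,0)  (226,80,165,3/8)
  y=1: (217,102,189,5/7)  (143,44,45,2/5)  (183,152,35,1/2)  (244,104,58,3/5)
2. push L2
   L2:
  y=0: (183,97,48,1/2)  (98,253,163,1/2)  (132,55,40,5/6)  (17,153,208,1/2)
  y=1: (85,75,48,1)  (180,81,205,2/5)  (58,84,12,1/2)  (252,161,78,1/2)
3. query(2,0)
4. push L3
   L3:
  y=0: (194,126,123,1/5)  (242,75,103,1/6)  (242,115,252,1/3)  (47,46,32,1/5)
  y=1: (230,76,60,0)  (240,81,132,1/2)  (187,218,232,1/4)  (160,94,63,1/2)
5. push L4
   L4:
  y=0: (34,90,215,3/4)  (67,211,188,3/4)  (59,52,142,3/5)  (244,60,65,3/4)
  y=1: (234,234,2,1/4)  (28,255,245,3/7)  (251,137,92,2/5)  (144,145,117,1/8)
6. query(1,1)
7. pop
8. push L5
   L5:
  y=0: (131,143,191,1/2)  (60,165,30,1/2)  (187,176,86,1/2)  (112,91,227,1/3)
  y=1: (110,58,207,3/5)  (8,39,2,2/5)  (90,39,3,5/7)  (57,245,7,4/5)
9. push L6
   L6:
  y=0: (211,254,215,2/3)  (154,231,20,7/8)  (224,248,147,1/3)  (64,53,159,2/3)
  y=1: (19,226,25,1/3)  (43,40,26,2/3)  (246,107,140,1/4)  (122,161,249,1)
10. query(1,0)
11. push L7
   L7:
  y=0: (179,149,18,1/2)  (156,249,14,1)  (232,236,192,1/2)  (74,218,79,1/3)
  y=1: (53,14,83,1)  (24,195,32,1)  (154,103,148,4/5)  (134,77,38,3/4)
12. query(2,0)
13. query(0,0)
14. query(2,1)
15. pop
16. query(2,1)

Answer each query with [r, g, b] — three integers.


(2,0) stack=L1,L2; from [0,0,0]:
after L1 α=0: [0, 0, 0]
after L2 α=5/6: [110, 275/6, 100/3]
= [110, 46, 33]

query (1,1) [L1,L2,L3,L4] — begin 0,0,0
L1 α=2/5: [286/5, 88/5, 18]
L2 α=2/5: [2658/25, 1074/25, 464/5]
L3 α=1/2: [4329/25, 3099/50, 562/5]
L4 α=3/7: [19416/175, 25323/175, 5923/35]
rounded: [111, 145, 169]

at x=1,y=0 over L1,L2,L3,L5,L6:
L1 α=1/7: [1/7, 71/7, 165/7]
L2 α=1/2: [687/14, 921/7, 653/7]
L3 α=1/6: [6823/84, 855/7, 1993/21]
L5 α=1/2: [11863/168, 1005/7, 2623/42]
L6 α=7/8: [192967/1344, 3081/14, 8503/336]
→ [144, 220, 25]

at x=2,y=0 over L1,L2,L3,L5,L6,L7:
L1 α=0: [0, 0, 0]
L2 α=5/6: [110, 275/6, 100/3]
L3 α=1/3: [154, 620/9, 956/9]
L5 α=1/2: [341/2, 1102/9, 865/9]
L6 α=1/3: [565/3, 4436/27, 3053/27]
L7 α=1/2: [1261/6, 5404/27, 8237/54]
= [210, 200, 153]

query (0,0) [L1,L2,L3,L5,L6,L7] — begin 0,0,0
+L1 (α=3/4) → [93/4, 441/4, 63/4]
+L2 (α=1/2) → [825/8, 829/8, 255/8]
+L3 (α=1/5) → [1213/10, 1081/10, 501/10]
+L5 (α=1/2) → [2523/20, 2511/20, 2411/20]
+L6 (α=2/3) → [10963/60, 12671/60, 11011/60]
+L7 (α=1/2) → [21703/120, 21611/120, 12091/120]
→ [181, 180, 101]

at x=2,y=1 over L1,L2,L3,L5,L6,L7:
L1 α=1/2: [183/2, 76, 35/2]
L2 α=1/2: [299/4, 80, 59/4]
L3 α=1/4: [1645/16, 229/2, 1105/16]
L5 α=5/7: [5245/56, 424/7, 175/8]
L6 α=1/4: [29511/224, 2021/28, 1645/32]
L7 α=4/5: [33499/224, 13557/140, 20589/160]
→ [150, 97, 129]

query (2,1) [L1,L2,L3,L5,L6] — begin 0,0,0
+L1 (α=1/2) → [183/2, 76, 35/2]
+L2 (α=1/2) → [299/4, 80, 59/4]
+L3 (α=1/4) → [1645/16, 229/2, 1105/16]
+L5 (α=5/7) → [5245/56, 424/7, 175/8]
+L6 (α=1/4) → [29511/224, 2021/28, 1645/32]
= [132, 72, 51]


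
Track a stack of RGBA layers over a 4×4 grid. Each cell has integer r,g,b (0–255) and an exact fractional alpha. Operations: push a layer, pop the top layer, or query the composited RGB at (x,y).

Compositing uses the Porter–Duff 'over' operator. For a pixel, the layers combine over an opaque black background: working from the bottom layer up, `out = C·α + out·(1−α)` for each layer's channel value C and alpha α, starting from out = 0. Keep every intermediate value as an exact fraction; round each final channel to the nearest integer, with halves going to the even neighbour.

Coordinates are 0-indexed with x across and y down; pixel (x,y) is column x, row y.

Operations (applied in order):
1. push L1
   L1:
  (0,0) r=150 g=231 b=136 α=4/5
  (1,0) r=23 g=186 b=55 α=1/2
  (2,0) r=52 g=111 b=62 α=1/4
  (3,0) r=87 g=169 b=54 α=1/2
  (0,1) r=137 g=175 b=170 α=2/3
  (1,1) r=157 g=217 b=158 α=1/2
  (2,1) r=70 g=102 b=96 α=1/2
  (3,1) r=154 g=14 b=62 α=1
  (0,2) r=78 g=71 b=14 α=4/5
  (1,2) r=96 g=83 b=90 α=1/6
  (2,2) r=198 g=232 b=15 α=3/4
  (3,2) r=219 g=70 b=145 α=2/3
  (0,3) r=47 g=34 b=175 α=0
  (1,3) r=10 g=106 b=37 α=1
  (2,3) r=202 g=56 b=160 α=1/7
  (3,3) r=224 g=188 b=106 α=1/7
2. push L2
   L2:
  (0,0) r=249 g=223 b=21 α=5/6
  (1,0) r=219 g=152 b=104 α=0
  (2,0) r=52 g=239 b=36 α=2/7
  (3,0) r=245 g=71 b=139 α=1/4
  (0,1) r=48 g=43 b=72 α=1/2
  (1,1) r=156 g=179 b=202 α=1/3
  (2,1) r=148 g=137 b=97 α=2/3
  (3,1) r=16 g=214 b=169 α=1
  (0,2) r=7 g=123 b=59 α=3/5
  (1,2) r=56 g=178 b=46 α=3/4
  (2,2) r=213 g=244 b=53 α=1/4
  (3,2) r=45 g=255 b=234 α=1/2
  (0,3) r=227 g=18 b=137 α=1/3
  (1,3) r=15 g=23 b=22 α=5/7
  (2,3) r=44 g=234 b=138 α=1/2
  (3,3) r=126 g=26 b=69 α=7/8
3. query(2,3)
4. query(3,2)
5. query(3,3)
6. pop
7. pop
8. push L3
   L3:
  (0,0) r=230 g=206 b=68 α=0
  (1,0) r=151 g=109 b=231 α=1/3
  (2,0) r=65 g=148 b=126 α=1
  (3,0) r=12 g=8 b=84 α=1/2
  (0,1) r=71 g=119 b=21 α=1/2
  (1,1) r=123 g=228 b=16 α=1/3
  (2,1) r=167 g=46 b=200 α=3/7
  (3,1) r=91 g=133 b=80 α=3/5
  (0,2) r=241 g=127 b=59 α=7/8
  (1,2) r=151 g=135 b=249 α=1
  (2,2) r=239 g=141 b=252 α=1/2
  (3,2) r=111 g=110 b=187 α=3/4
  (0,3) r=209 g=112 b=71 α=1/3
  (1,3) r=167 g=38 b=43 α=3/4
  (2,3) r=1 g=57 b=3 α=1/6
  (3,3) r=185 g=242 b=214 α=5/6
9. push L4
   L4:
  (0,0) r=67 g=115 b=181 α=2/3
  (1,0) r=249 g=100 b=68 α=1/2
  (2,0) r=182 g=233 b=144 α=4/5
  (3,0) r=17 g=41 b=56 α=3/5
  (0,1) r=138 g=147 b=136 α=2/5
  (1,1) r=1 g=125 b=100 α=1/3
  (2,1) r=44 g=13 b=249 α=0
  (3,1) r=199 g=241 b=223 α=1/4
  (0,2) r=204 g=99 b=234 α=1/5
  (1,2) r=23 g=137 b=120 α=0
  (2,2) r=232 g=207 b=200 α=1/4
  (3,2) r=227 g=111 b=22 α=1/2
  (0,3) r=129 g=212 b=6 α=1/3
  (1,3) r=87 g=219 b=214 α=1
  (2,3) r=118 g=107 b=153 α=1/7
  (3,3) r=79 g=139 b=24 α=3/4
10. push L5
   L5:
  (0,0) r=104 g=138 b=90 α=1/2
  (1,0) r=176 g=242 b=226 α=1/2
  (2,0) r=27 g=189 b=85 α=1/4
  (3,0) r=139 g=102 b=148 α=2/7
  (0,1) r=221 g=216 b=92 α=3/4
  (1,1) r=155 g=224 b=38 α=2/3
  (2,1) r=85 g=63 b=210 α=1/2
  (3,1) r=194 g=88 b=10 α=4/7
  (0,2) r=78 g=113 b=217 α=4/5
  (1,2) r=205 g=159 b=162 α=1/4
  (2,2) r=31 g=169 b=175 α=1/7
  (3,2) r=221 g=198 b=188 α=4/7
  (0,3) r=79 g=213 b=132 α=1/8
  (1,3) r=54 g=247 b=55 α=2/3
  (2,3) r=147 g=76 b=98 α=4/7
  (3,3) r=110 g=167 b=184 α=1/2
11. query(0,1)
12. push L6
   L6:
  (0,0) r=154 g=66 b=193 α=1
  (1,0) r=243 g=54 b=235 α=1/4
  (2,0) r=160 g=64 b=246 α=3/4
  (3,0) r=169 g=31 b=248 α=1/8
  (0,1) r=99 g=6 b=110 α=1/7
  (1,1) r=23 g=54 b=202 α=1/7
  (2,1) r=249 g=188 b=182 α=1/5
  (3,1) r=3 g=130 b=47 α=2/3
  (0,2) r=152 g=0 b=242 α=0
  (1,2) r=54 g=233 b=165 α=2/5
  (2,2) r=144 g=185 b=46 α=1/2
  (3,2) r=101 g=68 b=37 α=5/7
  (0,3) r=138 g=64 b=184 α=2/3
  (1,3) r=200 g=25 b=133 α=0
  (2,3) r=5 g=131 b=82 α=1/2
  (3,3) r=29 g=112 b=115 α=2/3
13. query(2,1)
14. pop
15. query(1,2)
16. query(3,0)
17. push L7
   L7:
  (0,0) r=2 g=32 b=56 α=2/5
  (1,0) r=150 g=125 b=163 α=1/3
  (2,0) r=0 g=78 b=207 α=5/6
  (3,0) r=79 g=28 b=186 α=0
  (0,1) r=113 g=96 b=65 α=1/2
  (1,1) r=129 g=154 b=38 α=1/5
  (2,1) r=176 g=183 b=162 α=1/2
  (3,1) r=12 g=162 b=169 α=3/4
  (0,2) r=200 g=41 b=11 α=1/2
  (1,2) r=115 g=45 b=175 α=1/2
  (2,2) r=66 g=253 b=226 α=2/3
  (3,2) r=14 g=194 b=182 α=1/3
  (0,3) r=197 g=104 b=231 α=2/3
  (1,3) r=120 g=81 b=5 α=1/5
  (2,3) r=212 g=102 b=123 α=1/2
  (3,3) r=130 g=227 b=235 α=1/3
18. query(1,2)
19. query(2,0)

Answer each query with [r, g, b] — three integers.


at x=2,y=3 over L1,L2:
after L1 α=1/7: [202/7, 8, 160/7]
after L2 α=1/2: [255/7, 121, 563/7]
= [36, 121, 80]

(3,2) stack=L1,L2; from [0,0,0]:
+L1 (α=2/3) → [146, 140/3, 290/3]
+L2 (α=1/2) → [191/2, 905/6, 496/3]
rounded: [96, 151, 165]

(3,3) stack=L1,L2; from [0,0,0]:
after L1 α=1/7: [32, 188/7, 106/7]
after L2 α=7/8: [457/4, 731/28, 3487/56]
rounded: [114, 26, 62]

at x=0,y=1 over L3,L4,L5:
L3 α=1/2: [71/2, 119/2, 21/2]
L4 α=2/5: [153/2, 189/2, 607/10]
L5 α=3/4: [1479/8, 1485/8, 3367/40]
= [185, 186, 84]

(2,1) stack=L3,L4,L5,L6; from [0,0,0]:
L3 α=3/7: [501/7, 138/7, 600/7]
L4 α=0: [501/7, 138/7, 600/7]
L5 α=1/2: [548/7, 579/14, 1035/7]
L6 α=1/5: [787/7, 2474/35, 5414/35]
rounded: [112, 71, 155]

at x=1,y=2 over L3,L4,L5:
L3 α=1: [151, 135, 249]
L4 α=0: [151, 135, 249]
L5 α=1/4: [329/2, 141, 909/4]
rounded: [164, 141, 227]

query (3,0) [L3,L4,L5] — begin 0,0,0
after L3 α=1/2: [6, 4, 42]
after L4 α=3/5: [63/5, 131/5, 252/5]
after L5 α=2/7: [341/7, 335/7, 548/7]
→ [49, 48, 78]

query (1,2) [L3,L4,L5,L7] — begin 0,0,0
+L3 (α=1) → [151, 135, 249]
+L4 (α=0) → [151, 135, 249]
+L5 (α=1/4) → [329/2, 141, 909/4]
+L7 (α=1/2) → [559/4, 93, 1609/8]
= [140, 93, 201]

query (2,0) [L3,L4,L5,L7] — begin 0,0,0
+L3 (α=1) → [65, 148, 126]
+L4 (α=4/5) → [793/5, 216, 702/5]
+L5 (α=1/4) → [1257/10, 837/4, 2531/20]
+L7 (α=5/6) → [419/20, 799/8, 23231/120]
rounded: [21, 100, 194]


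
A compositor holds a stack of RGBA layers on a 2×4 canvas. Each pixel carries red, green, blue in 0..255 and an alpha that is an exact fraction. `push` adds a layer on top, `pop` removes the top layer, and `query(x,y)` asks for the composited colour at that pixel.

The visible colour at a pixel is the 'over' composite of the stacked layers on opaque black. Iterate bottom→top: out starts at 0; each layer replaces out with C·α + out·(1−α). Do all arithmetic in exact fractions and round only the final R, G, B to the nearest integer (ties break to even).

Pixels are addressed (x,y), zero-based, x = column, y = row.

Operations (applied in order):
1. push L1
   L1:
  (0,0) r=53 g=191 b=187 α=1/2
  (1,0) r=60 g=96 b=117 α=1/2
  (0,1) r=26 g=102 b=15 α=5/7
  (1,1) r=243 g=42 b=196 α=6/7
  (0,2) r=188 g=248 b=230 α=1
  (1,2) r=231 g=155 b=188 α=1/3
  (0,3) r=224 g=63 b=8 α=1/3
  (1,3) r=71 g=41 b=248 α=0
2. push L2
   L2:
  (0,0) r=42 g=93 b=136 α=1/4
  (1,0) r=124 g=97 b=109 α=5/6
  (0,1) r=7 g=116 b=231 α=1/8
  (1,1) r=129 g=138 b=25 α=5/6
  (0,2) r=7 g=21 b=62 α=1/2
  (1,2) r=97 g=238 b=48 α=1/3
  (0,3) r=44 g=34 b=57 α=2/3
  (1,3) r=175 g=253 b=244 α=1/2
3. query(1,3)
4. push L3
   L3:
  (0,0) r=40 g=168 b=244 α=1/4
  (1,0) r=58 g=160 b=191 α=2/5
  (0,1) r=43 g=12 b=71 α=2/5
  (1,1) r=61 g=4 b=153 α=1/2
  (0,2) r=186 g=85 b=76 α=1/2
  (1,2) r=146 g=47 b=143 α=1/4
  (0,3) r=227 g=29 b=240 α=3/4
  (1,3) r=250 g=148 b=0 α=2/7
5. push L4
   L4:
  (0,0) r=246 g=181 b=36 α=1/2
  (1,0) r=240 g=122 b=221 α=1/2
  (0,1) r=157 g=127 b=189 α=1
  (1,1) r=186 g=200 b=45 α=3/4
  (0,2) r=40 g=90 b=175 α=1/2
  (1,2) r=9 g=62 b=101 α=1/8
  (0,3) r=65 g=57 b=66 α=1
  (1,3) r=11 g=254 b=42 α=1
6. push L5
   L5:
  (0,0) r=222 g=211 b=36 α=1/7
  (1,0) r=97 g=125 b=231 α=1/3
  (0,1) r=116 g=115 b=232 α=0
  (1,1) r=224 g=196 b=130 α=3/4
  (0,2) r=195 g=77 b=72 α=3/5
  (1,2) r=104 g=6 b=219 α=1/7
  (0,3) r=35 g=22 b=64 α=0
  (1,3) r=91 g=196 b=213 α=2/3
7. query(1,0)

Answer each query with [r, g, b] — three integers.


query (1,3) [L1,L2] — begin 0,0,0
L1 α=0: [0, 0, 0]
L2 α=1/2: [175/2, 253/2, 122]
= [88, 126, 122]

at x=1,y=0 over L1,L2,L3,L4,L5:
+L1 (α=1/2) → [30, 48, 117/2]
+L2 (α=5/6) → [325/3, 533/6, 1207/12]
+L3 (α=2/5) → [441/5, 1173/10, 547/4]
+L4 (α=1/2) → [1641/10, 2393/20, 1431/8]
+L5 (α=1/3) → [2126/15, 3643/30, 785/4]
rounded: [142, 121, 196]


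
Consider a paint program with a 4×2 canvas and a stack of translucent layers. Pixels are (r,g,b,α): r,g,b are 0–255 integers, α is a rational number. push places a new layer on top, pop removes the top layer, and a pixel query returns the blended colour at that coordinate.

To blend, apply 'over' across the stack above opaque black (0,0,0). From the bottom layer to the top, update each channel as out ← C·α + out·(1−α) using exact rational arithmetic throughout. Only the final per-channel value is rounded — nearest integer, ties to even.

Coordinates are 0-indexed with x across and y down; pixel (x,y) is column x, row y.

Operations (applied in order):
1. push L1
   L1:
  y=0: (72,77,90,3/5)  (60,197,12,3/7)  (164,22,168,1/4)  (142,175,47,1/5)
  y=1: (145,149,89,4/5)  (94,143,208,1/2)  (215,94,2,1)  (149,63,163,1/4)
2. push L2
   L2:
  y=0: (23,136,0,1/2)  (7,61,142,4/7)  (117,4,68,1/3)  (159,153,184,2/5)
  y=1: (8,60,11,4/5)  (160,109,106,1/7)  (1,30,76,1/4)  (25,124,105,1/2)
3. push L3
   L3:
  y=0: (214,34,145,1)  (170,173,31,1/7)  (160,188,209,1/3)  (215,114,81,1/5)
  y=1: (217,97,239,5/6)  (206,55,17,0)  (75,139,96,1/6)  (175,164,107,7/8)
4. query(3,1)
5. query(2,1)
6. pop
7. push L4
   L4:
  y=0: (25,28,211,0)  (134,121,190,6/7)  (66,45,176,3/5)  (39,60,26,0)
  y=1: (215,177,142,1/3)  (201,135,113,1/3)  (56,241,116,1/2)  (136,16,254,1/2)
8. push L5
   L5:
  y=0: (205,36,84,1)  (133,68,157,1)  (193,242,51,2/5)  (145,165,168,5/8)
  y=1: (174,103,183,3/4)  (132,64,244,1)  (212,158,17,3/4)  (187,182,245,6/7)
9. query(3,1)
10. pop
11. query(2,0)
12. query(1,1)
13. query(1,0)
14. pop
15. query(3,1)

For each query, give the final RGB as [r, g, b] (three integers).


query (3,1) [L1,L2,L3] — begin 0,0,0
L1 α=1/4: [149/4, 63/4, 163/4]
L2 α=1/2: [249/8, 559/8, 583/8]
L3 α=7/8: [10049/64, 9743/64, 6575/64]
→ [157, 152, 103]

at x=2,y=1 over L1,L2,L3:
after L1 α=1: [215, 94, 2]
after L2 α=1/4: [323/2, 78, 41/2]
after L3 α=1/6: [1765/12, 529/6, 397/12]
= [147, 88, 33]

(3,1) stack=L1,L2,L4,L5; from [0,0,0]:
+L1 (α=1/4) → [149/4, 63/4, 163/4]
+L2 (α=1/2) → [249/8, 559/8, 583/8]
+L4 (α=1/2) → [1337/16, 687/16, 2615/16]
+L5 (α=6/7) → [19289/112, 18159/112, 26135/112]
rounded: [172, 162, 233]

(2,0) stack=L1,L2,L4; from [0,0,0]:
L1 α=1/4: [41, 11/2, 42]
L2 α=1/3: [199/3, 5, 152/3]
L4 α=3/5: [992/15, 29, 1888/15]
= [66, 29, 126]

query (1,1) [L1,L2,L4] — begin 0,0,0
after L1 α=1/2: [47, 143/2, 104]
after L2 α=1/7: [442/7, 538/7, 730/7]
after L4 α=1/3: [2291/21, 2021/21, 2251/21]
→ [109, 96, 107]

query (1,0) [L1,L2,L4] — begin 0,0,0
+L1 (α=3/7) → [180/7, 591/7, 36/7]
+L2 (α=4/7) → [736/49, 3481/49, 4084/49]
+L4 (α=6/7) → [40132/343, 39055/343, 59944/343]
= [117, 114, 175]

query (3,1) [L1,L2] — begin 0,0,0
L1 α=1/4: [149/4, 63/4, 163/4]
L2 α=1/2: [249/8, 559/8, 583/8]
rounded: [31, 70, 73]


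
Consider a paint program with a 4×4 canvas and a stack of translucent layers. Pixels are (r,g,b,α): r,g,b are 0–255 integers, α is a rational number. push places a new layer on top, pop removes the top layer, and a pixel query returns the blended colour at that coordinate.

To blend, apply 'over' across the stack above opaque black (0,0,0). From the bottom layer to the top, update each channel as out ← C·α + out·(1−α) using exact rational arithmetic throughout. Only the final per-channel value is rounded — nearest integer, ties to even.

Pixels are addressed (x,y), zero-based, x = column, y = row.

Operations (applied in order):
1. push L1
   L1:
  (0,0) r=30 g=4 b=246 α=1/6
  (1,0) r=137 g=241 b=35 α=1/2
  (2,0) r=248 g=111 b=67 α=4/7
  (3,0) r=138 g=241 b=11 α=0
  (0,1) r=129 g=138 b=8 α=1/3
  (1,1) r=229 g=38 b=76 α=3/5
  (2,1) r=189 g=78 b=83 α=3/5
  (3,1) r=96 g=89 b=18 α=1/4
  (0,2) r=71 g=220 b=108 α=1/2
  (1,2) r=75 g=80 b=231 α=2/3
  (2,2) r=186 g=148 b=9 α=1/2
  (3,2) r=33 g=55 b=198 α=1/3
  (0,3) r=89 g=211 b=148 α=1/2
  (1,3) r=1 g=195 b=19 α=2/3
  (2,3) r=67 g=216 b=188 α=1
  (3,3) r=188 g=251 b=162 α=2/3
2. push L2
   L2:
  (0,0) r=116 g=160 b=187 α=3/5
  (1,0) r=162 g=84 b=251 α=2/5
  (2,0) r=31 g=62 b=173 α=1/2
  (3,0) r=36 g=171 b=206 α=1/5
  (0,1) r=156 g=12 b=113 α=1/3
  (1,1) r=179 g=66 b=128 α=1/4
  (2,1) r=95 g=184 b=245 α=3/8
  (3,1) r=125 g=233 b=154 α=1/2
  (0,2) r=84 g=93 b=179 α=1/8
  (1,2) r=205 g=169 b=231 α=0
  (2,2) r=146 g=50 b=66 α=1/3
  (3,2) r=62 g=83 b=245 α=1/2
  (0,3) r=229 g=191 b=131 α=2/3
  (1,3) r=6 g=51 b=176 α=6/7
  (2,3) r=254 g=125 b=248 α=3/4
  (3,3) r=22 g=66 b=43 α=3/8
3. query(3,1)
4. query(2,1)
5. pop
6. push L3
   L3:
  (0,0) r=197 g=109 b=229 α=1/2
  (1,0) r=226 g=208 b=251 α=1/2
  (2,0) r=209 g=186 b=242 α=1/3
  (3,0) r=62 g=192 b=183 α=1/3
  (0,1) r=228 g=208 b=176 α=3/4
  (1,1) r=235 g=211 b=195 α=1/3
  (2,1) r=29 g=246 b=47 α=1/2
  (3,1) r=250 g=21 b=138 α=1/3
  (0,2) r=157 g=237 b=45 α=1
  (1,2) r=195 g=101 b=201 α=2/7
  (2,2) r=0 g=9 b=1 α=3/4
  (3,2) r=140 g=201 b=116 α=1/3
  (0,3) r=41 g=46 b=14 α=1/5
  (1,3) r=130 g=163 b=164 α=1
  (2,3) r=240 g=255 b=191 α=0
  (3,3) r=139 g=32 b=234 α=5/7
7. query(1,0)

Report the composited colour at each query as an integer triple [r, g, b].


query (3,1) [L1,L2] — begin 0,0,0
after L1 α=1/4: [24, 89/4, 9/2]
after L2 α=1/2: [149/2, 1021/8, 317/4]
= [74, 128, 79]

at x=2,y=1 over L1,L2:
+L1 (α=3/5) → [567/5, 234/5, 249/5]
+L2 (α=3/8) → [213/2, 393/4, 123]
= [106, 98, 123]

query (1,0) [L1,L3] — begin 0,0,0
+L1 (α=1/2) → [137/2, 241/2, 35/2]
+L3 (α=1/2) → [589/4, 657/4, 537/4]
→ [147, 164, 134]
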